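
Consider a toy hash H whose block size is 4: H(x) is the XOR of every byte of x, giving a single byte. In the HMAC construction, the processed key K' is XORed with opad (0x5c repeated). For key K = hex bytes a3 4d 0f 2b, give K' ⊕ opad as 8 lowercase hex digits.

Key hex bytes a3 4d 0f 2b is exactly B = 4 bytes: K' = a3 4d 0f 2b.
XOR each byte with 0x5c: a3⊕5c=ff, 4d⊕5c=11, 0f⊕5c=53, 2b⊕5c=77.

ff115377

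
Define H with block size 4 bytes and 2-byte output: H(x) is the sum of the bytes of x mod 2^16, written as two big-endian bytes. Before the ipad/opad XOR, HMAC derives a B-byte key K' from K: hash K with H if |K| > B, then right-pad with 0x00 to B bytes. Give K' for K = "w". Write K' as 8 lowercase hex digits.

Key "w" = 77 is 1 byte ≤ B = 4; zero-pad to 4 bytes: K' = 77 00 00 00.

77000000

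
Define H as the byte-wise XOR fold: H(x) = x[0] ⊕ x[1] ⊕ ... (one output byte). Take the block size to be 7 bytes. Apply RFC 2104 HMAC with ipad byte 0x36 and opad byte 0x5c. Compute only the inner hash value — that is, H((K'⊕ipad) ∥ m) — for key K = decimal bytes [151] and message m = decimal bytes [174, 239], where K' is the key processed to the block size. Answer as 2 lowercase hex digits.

e0

Key decimal bytes [151] = 97 is 1 byte ≤ B = 7; zero-pad to 7 bytes: K' = 97 00 00 00 00 00 00.
K' ⊕ ipad = a1 36 36 36 36 36 36.
Inner input = a1 36 36 36 36 36 36 ∥ ae ef.
Inner hash: XOR a1⊕36⊕36⊕36⊕36⊕36⊕36⊕ae⊕ef = e0.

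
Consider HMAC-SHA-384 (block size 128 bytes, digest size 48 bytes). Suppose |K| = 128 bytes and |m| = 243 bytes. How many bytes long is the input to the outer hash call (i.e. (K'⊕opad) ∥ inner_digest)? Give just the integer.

176

Key is 128 ≤ 128 bytes, zero-padded: |K'| = 128.
Outer input = (K'⊕opad) ∥ H(inner) → 128 + 48 = 176 bytes.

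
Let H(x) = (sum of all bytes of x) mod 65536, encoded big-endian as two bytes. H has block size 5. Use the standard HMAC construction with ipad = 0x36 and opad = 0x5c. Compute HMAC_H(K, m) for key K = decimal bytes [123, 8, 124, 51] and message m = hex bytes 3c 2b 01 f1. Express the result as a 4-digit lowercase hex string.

Key decimal bytes [123, 8, 124, 51] = 7b 08 7c 33 is 4 bytes ≤ B = 5; zero-pad to 5 bytes: K' = 7b 08 7c 33 00.
K' ⊕ ipad = 4d 3e 4a 05 36.  K' ⊕ opad = 27 54 20 6f 5c.
Inner input = (K'⊕ipad) ∥ m = 4d 3e 4a 05 36 ∥ 3c 2b 01 f1.
Inner hash: sum = 77+62+74+5+54+60+43+1+241 = 617 → 02 69.
Outer input = (K'⊕opad) ∥ inner = 27 54 20 6f 5c ∥ 02 69.
Outer hash (tag): sum = 39+84+32+111+92+2+105 = 465 → 01 d1.

01d1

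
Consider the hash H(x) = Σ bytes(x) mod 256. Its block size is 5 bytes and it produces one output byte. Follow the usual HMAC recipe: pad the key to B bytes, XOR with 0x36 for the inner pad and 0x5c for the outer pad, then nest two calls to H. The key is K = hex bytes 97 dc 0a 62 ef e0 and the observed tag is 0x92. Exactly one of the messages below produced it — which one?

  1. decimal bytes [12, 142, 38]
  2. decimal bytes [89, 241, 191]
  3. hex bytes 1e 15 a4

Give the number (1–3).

1

Key hex bytes 97 dc 0a 62 ef e0 is 6 bytes > B = 5, so hash it first: H(key) = ae, then zero-pad to 5 bytes: K' = ae 00 00 00 00.
K' ⊕ ipad = 98 36 36 36 36; K' ⊕ opad = f2 5c 5c 5c 5c.
m1: inner = H(98 36 36 36 36 0c 8e 26) = 30; tag = H(f2 5c 5c 5c 5c 30) = 92 ← matches
m2: inner = H(98 36 36 36 36 59 f1 bf) = 79; tag = H(f2 5c 5c 5c 5c 79) = db
m3: inner = H(98 36 36 36 36 1e 15 a4) = 47; tag = H(f2 5c 5c 5c 5c 47) = a9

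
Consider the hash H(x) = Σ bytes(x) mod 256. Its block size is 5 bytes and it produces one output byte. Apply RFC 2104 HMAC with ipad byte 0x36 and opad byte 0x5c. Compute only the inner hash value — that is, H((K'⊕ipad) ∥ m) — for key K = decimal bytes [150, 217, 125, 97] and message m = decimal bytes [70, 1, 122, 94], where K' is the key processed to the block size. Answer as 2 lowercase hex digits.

86

Key decimal bytes [150, 217, 125, 97] = 96 d9 7d 61 is 4 bytes ≤ B = 5; zero-pad to 5 bytes: K' = 96 d9 7d 61 00.
K' ⊕ ipad = a0 ef 4b 57 36.
Inner input = a0 ef 4b 57 36 ∥ 46 01 7a 5e.
Inner hash: sum = 160+239+75+87+54+70+1+122+94 = 902; mod 256 = 134 → 86.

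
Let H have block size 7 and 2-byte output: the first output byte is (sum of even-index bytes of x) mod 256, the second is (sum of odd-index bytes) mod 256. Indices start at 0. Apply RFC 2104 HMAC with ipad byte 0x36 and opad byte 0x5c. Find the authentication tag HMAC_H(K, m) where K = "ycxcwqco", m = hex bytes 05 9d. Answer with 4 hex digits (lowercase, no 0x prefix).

Key "ycxcwqco" = 79 63 78 63 77 71 63 6f is 8 bytes > B = 7, so hash it first: H(key) = cb a6, then zero-pad to 7 bytes: K' = cb a6 00 00 00 00 00.
K' ⊕ ipad = fd 90 36 36 36 36 36.  K' ⊕ opad = 97 fa 5c 5c 5c 5c 5c.
Inner input = (K'⊕ipad) ∥ m = fd 90 36 36 36 36 36 ∥ 05 9d.
Inner hash: even-index sum = 572 mod 256 = 60; odd-index sum = 257 mod 256 = 1 → 3c 01.
Outer input = (K'⊕opad) ∥ inner = 97 fa 5c 5c 5c 5c 5c ∥ 3c 01.
Outer hash (tag): even-index sum = 428 mod 256 = 172; odd-index sum = 494 mod 256 = 238 → ac ee.

acee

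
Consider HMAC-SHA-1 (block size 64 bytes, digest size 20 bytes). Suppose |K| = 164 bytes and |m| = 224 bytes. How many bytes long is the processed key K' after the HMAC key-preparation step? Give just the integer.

Key is 164 > 64 bytes, so it is hashed to 20 bytes then zero-padded to 64: |K'| = 64.

64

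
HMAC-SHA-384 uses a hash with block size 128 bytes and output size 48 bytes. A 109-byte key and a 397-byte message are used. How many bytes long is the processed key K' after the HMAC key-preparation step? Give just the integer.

Key is 109 ≤ 128 bytes, zero-padded: |K'| = 128.

128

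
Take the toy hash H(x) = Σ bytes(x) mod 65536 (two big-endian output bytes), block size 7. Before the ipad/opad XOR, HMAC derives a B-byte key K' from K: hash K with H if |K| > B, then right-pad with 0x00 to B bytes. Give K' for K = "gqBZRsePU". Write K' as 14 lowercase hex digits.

|K| = 9 > B = 7, so first hash the key.
H(K): sum = 103+113+66+90+82+115+101+80+85 = 835 → 03 43.
Zero-pad H(K) = 03 43 to 7 bytes: K' = 03 43 00 00 00 00 00.

03430000000000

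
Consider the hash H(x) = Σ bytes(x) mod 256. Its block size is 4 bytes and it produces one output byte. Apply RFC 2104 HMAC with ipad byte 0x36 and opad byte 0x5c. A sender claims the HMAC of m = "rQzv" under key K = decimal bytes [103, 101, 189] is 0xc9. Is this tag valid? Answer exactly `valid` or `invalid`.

valid

Key decimal bytes [103, 101, 189] = 67 65 bd is 3 bytes ≤ B = 4; zero-pad to 4 bytes: K' = 67 65 bd 00.
K' ⊕ ipad = 51 53 8b 36; K' ⊕ opad = 3b 39 e1 5c.
Inner hash: sum = 81+83+139+54+114+81+122+118 = 792; mod 256 = 24 → 18.
Outer hash (recomputed tag): sum = 59+57+225+92+24 = 457; mod 256 = 201 → c9.
Recomputed tag = c9; claimed = c9 → match.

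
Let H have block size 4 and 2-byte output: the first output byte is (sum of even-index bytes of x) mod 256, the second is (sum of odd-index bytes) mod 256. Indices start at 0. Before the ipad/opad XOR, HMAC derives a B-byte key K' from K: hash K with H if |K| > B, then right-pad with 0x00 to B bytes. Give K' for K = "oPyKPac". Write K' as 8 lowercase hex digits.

9bfc0000

|K| = 7 > B = 4, so first hash the key.
H(K): even-index sum = 411 mod 256 = 155; odd-index sum = 252 mod 256 = 252 → 9b fc.
Zero-pad H(K) = 9b fc to 4 bytes: K' = 9b fc 00 00.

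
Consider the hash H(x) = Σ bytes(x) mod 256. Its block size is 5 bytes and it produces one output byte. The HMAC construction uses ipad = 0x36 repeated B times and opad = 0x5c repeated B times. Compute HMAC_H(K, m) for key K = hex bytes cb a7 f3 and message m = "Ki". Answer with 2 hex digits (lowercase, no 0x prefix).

Key hex bytes cb a7 f3 is 3 bytes ≤ B = 5; zero-pad to 5 bytes: K' = cb a7 f3 00 00.
K' ⊕ ipad = fd 91 c5 36 36.  K' ⊕ opad = 97 fb af 5c 5c.
Inner input = (K'⊕ipad) ∥ m = fd 91 c5 36 36 ∥ 4b 69.
Inner hash: sum = 253+145+197+54+54+75+105 = 883; mod 256 = 115 → 73.
Outer input = (K'⊕opad) ∥ inner = 97 fb af 5c 5c ∥ 73.
Outer hash (tag): sum = 151+251+175+92+92+115 = 876; mod 256 = 108 → 6c.

6c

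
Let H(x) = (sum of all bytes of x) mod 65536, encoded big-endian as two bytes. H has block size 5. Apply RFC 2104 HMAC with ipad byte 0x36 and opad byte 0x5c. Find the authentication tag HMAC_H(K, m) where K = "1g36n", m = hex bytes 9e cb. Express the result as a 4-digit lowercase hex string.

01d3

Key "1g36n" = 31 67 33 36 6e is exactly B = 5 bytes: K' = 31 67 33 36 6e.
K' ⊕ ipad = 07 51 05 00 58.  K' ⊕ opad = 6d 3b 6f 6a 32.
Inner input = (K'⊕ipad) ∥ m = 07 51 05 00 58 ∥ 9e cb.
Inner hash: sum = 7+81+5+0+88+158+203 = 542 → 02 1e.
Outer input = (K'⊕opad) ∥ inner = 6d 3b 6f 6a 32 ∥ 02 1e.
Outer hash (tag): sum = 109+59+111+106+50+2+30 = 467 → 01 d3.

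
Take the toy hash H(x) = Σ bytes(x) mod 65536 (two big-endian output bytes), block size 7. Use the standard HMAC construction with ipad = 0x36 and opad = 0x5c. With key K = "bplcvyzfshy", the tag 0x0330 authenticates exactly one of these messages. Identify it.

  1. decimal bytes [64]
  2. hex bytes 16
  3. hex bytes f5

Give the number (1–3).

1

Key "bplcvyzfshy" = 62 70 6c 63 76 79 7a 66 73 68 79 is 11 bytes > B = 7, so hash it first: H(key) = 04 c4, then zero-pad to 7 bytes: K' = 04 c4 00 00 00 00 00.
K' ⊕ ipad = 32 f2 36 36 36 36 36; K' ⊕ opad = 58 98 5c 5c 5c 5c 5c.
m1: inner = H(32 f2 36 36 36 36 36 40) = 02 72; tag = H(58 98 5c 5c 5c 5c 5c 02 72) = 0330 ← matches
m2: inner = H(32 f2 36 36 36 36 36 16) = 02 48; tag = H(58 98 5c 5c 5c 5c 5c 02 48) = 0306
m3: inner = H(32 f2 36 36 36 36 36 f5) = 03 27; tag = H(58 98 5c 5c 5c 5c 5c 03 27) = 02e6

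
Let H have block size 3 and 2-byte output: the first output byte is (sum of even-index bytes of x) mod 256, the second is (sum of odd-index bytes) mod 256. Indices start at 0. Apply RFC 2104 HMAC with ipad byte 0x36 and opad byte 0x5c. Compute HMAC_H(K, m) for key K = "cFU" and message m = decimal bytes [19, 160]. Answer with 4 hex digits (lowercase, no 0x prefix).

cb72

Key "cFU" = 63 46 55 is exactly B = 3 bytes: K' = 63 46 55.
K' ⊕ ipad = 55 70 63.  K' ⊕ opad = 3f 1a 09.
Inner input = (K'⊕ipad) ∥ m = 55 70 63 ∥ 13 a0.
Inner hash: even-index sum = 344 mod 256 = 88; odd-index sum = 131 mod 256 = 131 → 58 83.
Outer input = (K'⊕opad) ∥ inner = 3f 1a 09 ∥ 58 83.
Outer hash (tag): even-index sum = 203 mod 256 = 203; odd-index sum = 114 mod 256 = 114 → cb 72.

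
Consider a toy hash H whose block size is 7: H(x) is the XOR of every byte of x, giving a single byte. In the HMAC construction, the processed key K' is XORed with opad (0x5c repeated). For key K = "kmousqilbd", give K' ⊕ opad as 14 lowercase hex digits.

Key "kmousqilbd" = 6b 6d 6f 75 73 71 69 6c 62 64 is 10 bytes > B = 7, so hash it first: H(key) = 1d, then zero-pad to 7 bytes: K' = 1d 00 00 00 00 00 00.
XOR each byte with 0x5c: 1d⊕5c=41, 00⊕5c=5c, 00⊕5c=5c, 00⊕5c=5c, 00⊕5c=5c, 00⊕5c=5c, 00⊕5c=5c.

415c5c5c5c5c5c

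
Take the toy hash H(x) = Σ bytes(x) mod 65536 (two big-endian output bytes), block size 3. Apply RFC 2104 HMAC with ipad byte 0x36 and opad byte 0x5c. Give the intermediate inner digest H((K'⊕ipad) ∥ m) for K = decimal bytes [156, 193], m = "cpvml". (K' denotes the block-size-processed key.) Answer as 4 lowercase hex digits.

Key decimal bytes [156, 193] = 9c c1 is 2 bytes ≤ B = 3; zero-pad to 3 bytes: K' = 9c c1 00.
K' ⊕ ipad = aa f7 36.
Inner input = aa f7 36 ∥ 63 70 76 6d 6c.
Inner hash: sum = 170+247+54+99+112+118+109+108 = 1017 → 03 f9.

03f9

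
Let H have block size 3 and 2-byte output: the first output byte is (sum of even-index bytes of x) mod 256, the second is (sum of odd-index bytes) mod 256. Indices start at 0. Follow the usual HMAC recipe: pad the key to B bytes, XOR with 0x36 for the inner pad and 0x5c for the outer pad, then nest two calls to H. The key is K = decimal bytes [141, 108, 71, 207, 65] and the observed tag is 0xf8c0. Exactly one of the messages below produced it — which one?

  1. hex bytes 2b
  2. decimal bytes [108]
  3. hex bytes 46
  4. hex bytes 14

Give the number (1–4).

Key decimal bytes [141, 108, 71, 207, 65] = 8d 6c 47 cf 41 is 5 bytes > B = 3, so hash it first: H(key) = 15 3b, then zero-pad to 3 bytes: K' = 15 3b 00.
K' ⊕ ipad = 23 0d 36; K' ⊕ opad = 49 67 5c.
m1: inner = H(23 0d 36 2b) = 59 38; tag = H(49 67 5c 59 38) = ddc0
m2: inner = H(23 0d 36 6c) = 59 79; tag = H(49 67 5c 59 79) = 1ec0
m3: inner = H(23 0d 36 46) = 59 53; tag = H(49 67 5c 59 53) = f8c0 ← matches
m4: inner = H(23 0d 36 14) = 59 21; tag = H(49 67 5c 59 21) = c6c0

3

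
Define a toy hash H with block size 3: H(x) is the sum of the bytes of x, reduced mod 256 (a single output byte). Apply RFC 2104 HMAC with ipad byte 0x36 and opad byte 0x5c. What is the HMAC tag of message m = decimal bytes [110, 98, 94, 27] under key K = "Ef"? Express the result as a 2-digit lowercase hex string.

f1

Key "Ef" = 45 66 is 2 bytes ≤ B = 3; zero-pad to 3 bytes: K' = 45 66 00.
K' ⊕ ipad = 73 50 36.  K' ⊕ opad = 19 3a 5c.
Inner input = (K'⊕ipad) ∥ m = 73 50 36 ∥ 6e 62 5e 1b.
Inner hash: sum = 115+80+54+110+98+94+27 = 578; mod 256 = 66 → 42.
Outer input = (K'⊕opad) ∥ inner = 19 3a 5c ∥ 42.
Outer hash (tag): sum = 25+58+92+66 = 241 → f1.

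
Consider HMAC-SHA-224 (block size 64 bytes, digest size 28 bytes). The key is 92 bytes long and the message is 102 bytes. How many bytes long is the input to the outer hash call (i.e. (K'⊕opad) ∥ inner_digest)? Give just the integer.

Key is 92 > 64 bytes, so it is hashed to 28 bytes then zero-padded to 64: |K'| = 64.
Outer input = (K'⊕opad) ∥ H(inner) → 64 + 28 = 92 bytes.

92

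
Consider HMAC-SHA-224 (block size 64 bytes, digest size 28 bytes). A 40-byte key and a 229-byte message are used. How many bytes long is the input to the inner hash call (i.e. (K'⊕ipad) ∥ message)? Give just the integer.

293

Key is 40 ≤ 64 bytes, zero-padded: |K'| = 64.
Inner input = (K'⊕ipad) ∥ m → 64 + 229 = 293 bytes.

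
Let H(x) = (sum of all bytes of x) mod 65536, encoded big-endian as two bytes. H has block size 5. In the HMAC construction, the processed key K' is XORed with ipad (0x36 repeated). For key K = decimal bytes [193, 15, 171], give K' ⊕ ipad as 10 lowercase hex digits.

Key decimal bytes [193, 15, 171] = c1 0f ab is 3 bytes ≤ B = 5; zero-pad to 5 bytes: K' = c1 0f ab 00 00.
XOR each byte with 0x36: c1⊕36=f7, 0f⊕36=39, ab⊕36=9d, 00⊕36=36, 00⊕36=36.

f7399d3636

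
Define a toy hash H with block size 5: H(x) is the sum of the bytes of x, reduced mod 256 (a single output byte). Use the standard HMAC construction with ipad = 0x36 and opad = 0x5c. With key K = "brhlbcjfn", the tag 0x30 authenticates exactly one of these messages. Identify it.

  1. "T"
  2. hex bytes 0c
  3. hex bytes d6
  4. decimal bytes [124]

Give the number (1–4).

Key "brhlbcjfn" = 62 72 68 6c 62 63 6a 66 6e is 9 bytes > B = 5, so hash it first: H(key) = ab, then zero-pad to 5 bytes: K' = ab 00 00 00 00.
K' ⊕ ipad = 9d 36 36 36 36; K' ⊕ opad = f7 5c 5c 5c 5c.
m1: inner = H(9d 36 36 36 36 54) = c9; tag = H(f7 5c 5c 5c 5c c9) = 30 ← matches
m2: inner = H(9d 36 36 36 36 0c) = 81; tag = H(f7 5c 5c 5c 5c 81) = e8
m3: inner = H(9d 36 36 36 36 d6) = 4b; tag = H(f7 5c 5c 5c 5c 4b) = b2
m4: inner = H(9d 36 36 36 36 7c) = f1; tag = H(f7 5c 5c 5c 5c f1) = 58

1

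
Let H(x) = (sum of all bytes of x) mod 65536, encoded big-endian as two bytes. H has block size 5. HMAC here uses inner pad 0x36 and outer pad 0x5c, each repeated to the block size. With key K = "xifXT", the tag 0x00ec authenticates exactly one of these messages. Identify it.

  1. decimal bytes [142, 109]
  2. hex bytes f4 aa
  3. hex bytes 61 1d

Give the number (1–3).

Key "xifXT" = 78 69 66 58 54 is exactly B = 5 bytes: K' = 78 69 66 58 54.
K' ⊕ ipad = 4e 5f 50 6e 62; K' ⊕ opad = 24 35 3a 04 08.
m1: inner = H(4e 5f 50 6e 62 8e 6d) = 02 c8; tag = H(24 35 3a 04 08 02 c8) = 0169
m2: inner = H(4e 5f 50 6e 62 f4 aa) = 03 6b; tag = H(24 35 3a 04 08 03 6b) = 010d
m3: inner = H(4e 5f 50 6e 62 61 1d) = 02 4b; tag = H(24 35 3a 04 08 02 4b) = 00ec ← matches

3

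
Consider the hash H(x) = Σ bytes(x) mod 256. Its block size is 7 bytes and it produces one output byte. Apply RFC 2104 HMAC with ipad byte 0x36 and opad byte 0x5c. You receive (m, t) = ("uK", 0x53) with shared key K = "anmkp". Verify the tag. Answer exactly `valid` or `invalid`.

Key "anmkp" = 61 6e 6d 6b 70 is 5 bytes ≤ B = 7; zero-pad to 7 bytes: K' = 61 6e 6d 6b 70 00 00.
K' ⊕ ipad = 57 58 5b 5d 46 36 36; K' ⊕ opad = 3d 32 31 37 2c 5c 5c.
Inner hash: sum = 87+88+91+93+70+54+54+117+75 = 729; mod 256 = 217 → d9.
Outer hash (recomputed tag): sum = 61+50+49+55+44+92+92+217 = 660; mod 256 = 148 → 94.
Recomputed tag = 94; claimed = 53 → mismatch.

invalid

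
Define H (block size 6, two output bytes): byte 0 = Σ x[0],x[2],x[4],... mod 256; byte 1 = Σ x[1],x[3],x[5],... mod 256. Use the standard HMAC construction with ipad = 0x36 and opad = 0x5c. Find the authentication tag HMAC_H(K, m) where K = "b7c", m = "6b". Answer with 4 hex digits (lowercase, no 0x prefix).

eef2

Key "b7c" = 62 37 63 is 3 bytes ≤ B = 6; zero-pad to 6 bytes: K' = 62 37 63 00 00 00.
K' ⊕ ipad = 54 01 55 36 36 36.  K' ⊕ opad = 3e 6b 3f 5c 5c 5c.
Inner input = (K'⊕ipad) ∥ m = 54 01 55 36 36 36 ∥ 36 62.
Inner hash: even-index sum = 277 mod 256 = 21; odd-index sum = 207 mod 256 = 207 → 15 cf.
Outer input = (K'⊕opad) ∥ inner = 3e 6b 3f 5c 5c 5c ∥ 15 cf.
Outer hash (tag): even-index sum = 238 mod 256 = 238; odd-index sum = 498 mod 256 = 242 → ee f2.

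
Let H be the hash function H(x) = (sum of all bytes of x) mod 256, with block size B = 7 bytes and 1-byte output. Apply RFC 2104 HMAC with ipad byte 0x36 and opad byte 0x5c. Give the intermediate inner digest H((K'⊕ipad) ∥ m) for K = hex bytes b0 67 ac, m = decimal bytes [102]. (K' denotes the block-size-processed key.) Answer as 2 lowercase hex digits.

af

Key hex bytes b0 67 ac is 3 bytes ≤ B = 7; zero-pad to 7 bytes: K' = b0 67 ac 00 00 00 00.
K' ⊕ ipad = 86 51 9a 36 36 36 36.
Inner input = 86 51 9a 36 36 36 36 ∥ 66.
Inner hash: sum = 134+81+154+54+54+54+54+102 = 687; mod 256 = 175 → af.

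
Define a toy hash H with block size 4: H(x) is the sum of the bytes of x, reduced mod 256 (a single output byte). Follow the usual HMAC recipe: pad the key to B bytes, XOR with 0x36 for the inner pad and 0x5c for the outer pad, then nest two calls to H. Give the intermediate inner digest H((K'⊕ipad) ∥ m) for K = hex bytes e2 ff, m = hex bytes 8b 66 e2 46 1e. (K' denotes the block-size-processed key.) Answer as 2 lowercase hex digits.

Key hex bytes e2 ff is 2 bytes ≤ B = 4; zero-pad to 4 bytes: K' = e2 ff 00 00.
K' ⊕ ipad = d4 c9 36 36.
Inner input = d4 c9 36 36 ∥ 8b 66 e2 46 1e.
Inner hash: sum = 212+201+54+54+139+102+226+70+30 = 1088; mod 256 = 64 → 40.

40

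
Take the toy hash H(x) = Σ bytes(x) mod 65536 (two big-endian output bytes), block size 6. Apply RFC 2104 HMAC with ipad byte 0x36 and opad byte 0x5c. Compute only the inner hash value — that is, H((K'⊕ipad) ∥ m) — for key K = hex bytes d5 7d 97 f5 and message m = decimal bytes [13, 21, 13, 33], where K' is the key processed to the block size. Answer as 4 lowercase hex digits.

Key hex bytes d5 7d 97 f5 is 4 bytes ≤ B = 6; zero-pad to 6 bytes: K' = d5 7d 97 f5 00 00.
K' ⊕ ipad = e3 4b a1 c3 36 36.
Inner input = e3 4b a1 c3 36 36 ∥ 0d 15 0d 21.
Inner hash: sum = 227+75+161+195+54+54+13+21+13+33 = 846 → 03 4e.

034e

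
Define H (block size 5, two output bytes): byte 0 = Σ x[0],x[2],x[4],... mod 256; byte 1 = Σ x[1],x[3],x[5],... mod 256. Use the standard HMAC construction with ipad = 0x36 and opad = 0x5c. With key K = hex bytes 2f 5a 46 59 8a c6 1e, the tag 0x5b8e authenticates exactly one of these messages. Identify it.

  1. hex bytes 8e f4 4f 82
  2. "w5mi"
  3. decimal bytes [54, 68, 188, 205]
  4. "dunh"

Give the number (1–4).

1

Key hex bytes 2f 5a 46 59 8a c6 1e is 7 bytes > B = 5, so hash it first: H(key) = 1d 79, then zero-pad to 5 bytes: K' = 1d 79 00 00 00.
K' ⊕ ipad = 2b 4f 36 36 36; K' ⊕ opad = 41 25 5c 5c 5c.
m1: inner = H(2b 4f 36 36 36 8e f4 4f 82) = 0d 62; tag = H(41 25 5c 5c 5c 0d 62) = 5b8e ← matches
m2: inner = H(2b 4f 36 36 36 77 35 6d 69) = 35 69; tag = H(41 25 5c 5c 5c 35 69) = 62b6
m3: inner = H(2b 4f 36 36 36 36 44 bc cd) = a8 77; tag = H(41 25 5c 5c 5c a8 77) = 7029
m4: inner = H(2b 4f 36 36 36 64 75 6e 68) = 74 57; tag = H(41 25 5c 5c 5c 74 57) = 50f5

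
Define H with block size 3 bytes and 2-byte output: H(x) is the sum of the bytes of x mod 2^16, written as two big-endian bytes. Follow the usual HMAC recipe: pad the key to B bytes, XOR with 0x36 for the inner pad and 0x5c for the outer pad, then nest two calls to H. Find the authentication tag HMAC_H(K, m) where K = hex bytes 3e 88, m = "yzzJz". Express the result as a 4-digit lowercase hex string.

01c2

Key hex bytes 3e 88 is 2 bytes ≤ B = 3; zero-pad to 3 bytes: K' = 3e 88 00.
K' ⊕ ipad = 08 be 36.  K' ⊕ opad = 62 d4 5c.
Inner input = (K'⊕ipad) ∥ m = 08 be 36 ∥ 79 7a 7a 4a 7a.
Inner hash: sum = 8+190+54+121+122+122+74+122 = 813 → 03 2d.
Outer input = (K'⊕opad) ∥ inner = 62 d4 5c ∥ 03 2d.
Outer hash (tag): sum = 98+212+92+3+45 = 450 → 01 c2.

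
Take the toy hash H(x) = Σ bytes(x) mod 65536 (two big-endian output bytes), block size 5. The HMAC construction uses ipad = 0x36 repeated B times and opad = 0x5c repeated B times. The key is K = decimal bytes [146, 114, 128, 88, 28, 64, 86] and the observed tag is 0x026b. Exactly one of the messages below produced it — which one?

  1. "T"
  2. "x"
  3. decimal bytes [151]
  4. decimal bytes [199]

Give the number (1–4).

3

Key decimal bytes [146, 114, 128, 88, 28, 64, 86] = 92 72 80 58 1c 40 56 is 7 bytes > B = 5, so hash it first: H(key) = 02 8e, then zero-pad to 5 bytes: K' = 02 8e 00 00 00.
K' ⊕ ipad = 34 b8 36 36 36; K' ⊕ opad = 5e d2 5c 5c 5c.
m1: inner = H(34 b8 36 36 36 54) = 01 e2; tag = H(5e d2 5c 5c 5c 01 e2) = 0327
m2: inner = H(34 b8 36 36 36 78) = 02 06; tag = H(5e d2 5c 5c 5c 02 06) = 024c
m3: inner = H(34 b8 36 36 36 97) = 02 25; tag = H(5e d2 5c 5c 5c 02 25) = 026b ← matches
m4: inner = H(34 b8 36 36 36 c7) = 02 55; tag = H(5e d2 5c 5c 5c 02 55) = 029b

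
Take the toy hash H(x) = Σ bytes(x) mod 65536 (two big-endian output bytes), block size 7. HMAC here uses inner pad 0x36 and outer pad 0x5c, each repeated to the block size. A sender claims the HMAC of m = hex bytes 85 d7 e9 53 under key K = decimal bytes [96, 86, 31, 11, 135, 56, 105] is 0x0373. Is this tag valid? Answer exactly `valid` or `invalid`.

Key decimal bytes [96, 86, 31, 11, 135, 56, 105] = 60 56 1f 0b 87 38 69 is exactly B = 7 bytes: K' = 60 56 1f 0b 87 38 69.
K' ⊕ ipad = 56 60 29 3d b1 0e 5f; K' ⊕ opad = 3c 0a 43 57 db 64 35.
Inner hash: sum = 86+96+41+61+177+14+95+133+215+233+83 = 1234 → 04 d2.
Outer hash (recomputed tag): sum = 60+10+67+87+219+100+53+4+210 = 810 → 03 2a.
Recomputed tag = 032a; claimed = 0373 → mismatch.

invalid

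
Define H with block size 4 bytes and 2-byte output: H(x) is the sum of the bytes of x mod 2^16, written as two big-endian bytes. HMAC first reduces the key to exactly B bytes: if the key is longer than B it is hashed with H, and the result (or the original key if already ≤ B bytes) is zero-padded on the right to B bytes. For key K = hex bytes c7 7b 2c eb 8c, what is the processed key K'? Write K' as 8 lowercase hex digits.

|K| = 5 > B = 4, so first hash the key.
H(K): sum = 199+123+44+235+140 = 741 → 02 e5.
Zero-pad H(K) = 02 e5 to 4 bytes: K' = 02 e5 00 00.

02e50000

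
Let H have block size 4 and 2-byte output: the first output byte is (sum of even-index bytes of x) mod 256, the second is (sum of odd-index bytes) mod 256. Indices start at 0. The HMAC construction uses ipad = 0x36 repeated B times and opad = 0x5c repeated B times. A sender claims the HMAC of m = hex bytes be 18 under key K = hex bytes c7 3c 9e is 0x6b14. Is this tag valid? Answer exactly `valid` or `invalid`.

invalid

Key hex bytes c7 3c 9e is 3 bytes ≤ B = 4; zero-pad to 4 bytes: K' = c7 3c 9e 00.
K' ⊕ ipad = f1 0a a8 36; K' ⊕ opad = 9b 60 c2 5c.
Inner hash: even-index sum = 599 mod 256 = 87; odd-index sum = 88 mod 256 = 88 → 57 58.
Outer hash (recomputed tag): even-index sum = 436 mod 256 = 180; odd-index sum = 276 mod 256 = 20 → b4 14.
Recomputed tag = b414; claimed = 6b14 → mismatch.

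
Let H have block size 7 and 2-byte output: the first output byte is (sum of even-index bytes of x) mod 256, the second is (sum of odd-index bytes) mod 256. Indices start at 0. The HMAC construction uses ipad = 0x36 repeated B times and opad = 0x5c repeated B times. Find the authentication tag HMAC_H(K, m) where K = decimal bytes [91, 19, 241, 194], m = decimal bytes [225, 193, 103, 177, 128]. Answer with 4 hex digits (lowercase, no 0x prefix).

835b

Key decimal bytes [91, 19, 241, 194] = 5b 13 f1 c2 is 4 bytes ≤ B = 7; zero-pad to 7 bytes: K' = 5b 13 f1 c2 00 00 00.
K' ⊕ ipad = 6d 25 c7 f4 36 36 36.  K' ⊕ opad = 07 4f ad 9e 5c 5c 5c.
Inner input = (K'⊕ipad) ∥ m = 6d 25 c7 f4 36 36 36 ∥ e1 c1 67 b1 80.
Inner hash: even-index sum = 786 mod 256 = 18; odd-index sum = 791 mod 256 = 23 → 12 17.
Outer input = (K'⊕opad) ∥ inner = 07 4f ad 9e 5c 5c 5c ∥ 12 17.
Outer hash (tag): even-index sum = 387 mod 256 = 131; odd-index sum = 347 mod 256 = 91 → 83 5b.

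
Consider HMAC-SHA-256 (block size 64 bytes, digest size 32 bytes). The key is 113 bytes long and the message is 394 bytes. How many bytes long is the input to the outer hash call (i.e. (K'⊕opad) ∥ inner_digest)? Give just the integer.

96

Key is 113 > 64 bytes, so it is hashed to 32 bytes then zero-padded to 64: |K'| = 64.
Outer input = (K'⊕opad) ∥ H(inner) → 64 + 32 = 96 bytes.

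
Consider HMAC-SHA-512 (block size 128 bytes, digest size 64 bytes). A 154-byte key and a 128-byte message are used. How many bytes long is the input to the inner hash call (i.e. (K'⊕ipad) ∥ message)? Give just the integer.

256

Key is 154 > 128 bytes, so it is hashed to 64 bytes then zero-padded to 128: |K'| = 128.
Inner input = (K'⊕ipad) ∥ m → 128 + 128 = 256 bytes.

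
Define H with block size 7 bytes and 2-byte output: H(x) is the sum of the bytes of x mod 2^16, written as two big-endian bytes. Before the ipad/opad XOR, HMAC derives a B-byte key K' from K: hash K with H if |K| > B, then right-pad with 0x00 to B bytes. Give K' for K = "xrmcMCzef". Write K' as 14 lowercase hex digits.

038f0000000000

|K| = 9 > B = 7, so first hash the key.
H(K): sum = 120+114+109+99+77+67+122+101+102 = 911 → 03 8f.
Zero-pad H(K) = 03 8f to 7 bytes: K' = 03 8f 00 00 00 00 00.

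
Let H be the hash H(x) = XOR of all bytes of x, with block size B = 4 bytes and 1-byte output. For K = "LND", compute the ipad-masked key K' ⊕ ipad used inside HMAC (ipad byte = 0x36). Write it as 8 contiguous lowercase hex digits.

Key "LND" = 4c 4e 44 is 3 bytes ≤ B = 4; zero-pad to 4 bytes: K' = 4c 4e 44 00.
XOR each byte with 0x36: 4c⊕36=7a, 4e⊕36=78, 44⊕36=72, 00⊕36=36.

7a787236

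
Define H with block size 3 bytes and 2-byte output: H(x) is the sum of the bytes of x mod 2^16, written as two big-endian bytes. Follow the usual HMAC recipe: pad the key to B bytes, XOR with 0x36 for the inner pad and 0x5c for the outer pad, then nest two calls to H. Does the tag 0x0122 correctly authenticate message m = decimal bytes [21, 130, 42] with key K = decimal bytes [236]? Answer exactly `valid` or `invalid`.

Key decimal bytes [236] = ec is 1 byte ≤ B = 3; zero-pad to 3 bytes: K' = ec 00 00.
K' ⊕ ipad = da 36 36; K' ⊕ opad = b0 5c 5c.
Inner hash: sum = 218+54+54+21+130+42 = 519 → 02 07.
Outer hash (recomputed tag): sum = 176+92+92+2+7 = 369 → 01 71.
Recomputed tag = 0171; claimed = 0122 → mismatch.

invalid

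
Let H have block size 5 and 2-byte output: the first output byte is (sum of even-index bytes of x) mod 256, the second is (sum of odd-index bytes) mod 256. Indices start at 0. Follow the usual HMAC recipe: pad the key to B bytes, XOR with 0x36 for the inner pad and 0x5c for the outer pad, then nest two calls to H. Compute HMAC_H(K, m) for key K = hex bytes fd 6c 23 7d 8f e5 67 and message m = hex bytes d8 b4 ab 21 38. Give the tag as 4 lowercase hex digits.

Key hex bytes fd 6c 23 7d 8f e5 67 is 7 bytes > B = 5, so hash it first: H(key) = 16 ce, then zero-pad to 5 bytes: K' = 16 ce 00 00 00.
K' ⊕ ipad = 20 f8 36 36 36.  K' ⊕ opad = 4a 92 5c 5c 5c.
Inner input = (K'⊕ipad) ∥ m = 20 f8 36 36 36 ∥ d8 b4 ab 21 38.
Inner hash: even-index sum = 353 mod 256 = 97; odd-index sum = 745 mod 256 = 233 → 61 e9.
Outer input = (K'⊕opad) ∥ inner = 4a 92 5c 5c 5c ∥ 61 e9.
Outer hash (tag): even-index sum = 491 mod 256 = 235; odd-index sum = 335 mod 256 = 79 → eb 4f.

eb4f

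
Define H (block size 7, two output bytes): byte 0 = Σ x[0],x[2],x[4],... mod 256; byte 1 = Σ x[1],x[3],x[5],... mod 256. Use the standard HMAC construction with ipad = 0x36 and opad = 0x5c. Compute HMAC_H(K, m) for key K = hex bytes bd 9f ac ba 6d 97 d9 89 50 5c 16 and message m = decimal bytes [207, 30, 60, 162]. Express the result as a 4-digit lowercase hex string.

Key hex bytes bd 9f ac ba 6d 97 d9 89 50 5c 16 is 11 bytes > B = 7, so hash it first: H(key) = 15 d5, then zero-pad to 7 bytes: K' = 15 d5 00 00 00 00 00.
K' ⊕ ipad = 23 e3 36 36 36 36 36.  K' ⊕ opad = 49 89 5c 5c 5c 5c 5c.
Inner input = (K'⊕ipad) ∥ m = 23 e3 36 36 36 36 36 ∥ cf 1e 3c a2.
Inner hash: even-index sum = 389 mod 256 = 133; odd-index sum = 602 mod 256 = 90 → 85 5a.
Outer input = (K'⊕opad) ∥ inner = 49 89 5c 5c 5c 5c 5c ∥ 85 5a.
Outer hash (tag): even-index sum = 439 mod 256 = 183; odd-index sum = 454 mod 256 = 198 → b7 c6.

b7c6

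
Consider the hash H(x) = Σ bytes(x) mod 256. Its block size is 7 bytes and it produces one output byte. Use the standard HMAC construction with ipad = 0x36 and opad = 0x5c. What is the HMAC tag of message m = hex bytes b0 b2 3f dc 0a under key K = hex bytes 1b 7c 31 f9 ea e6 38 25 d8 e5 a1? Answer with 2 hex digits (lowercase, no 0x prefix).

Key hex bytes 1b 7c 31 f9 ea e6 38 25 d8 e5 a1 is 11 bytes > B = 7, so hash it first: H(key) = 4c, then zero-pad to 7 bytes: K' = 4c 00 00 00 00 00 00.
K' ⊕ ipad = 7a 36 36 36 36 36 36.  K' ⊕ opad = 10 5c 5c 5c 5c 5c 5c.
Inner input = (K'⊕ipad) ∥ m = 7a 36 36 36 36 36 36 ∥ b0 b2 3f dc 0a.
Inner hash: sum = 122+54+54+54+54+54+54+176+178+63+220+10 = 1093; mod 256 = 69 → 45.
Outer input = (K'⊕opad) ∥ inner = 10 5c 5c 5c 5c 5c 5c ∥ 45.
Outer hash (tag): sum = 16+92+92+92+92+92+92+69 = 637; mod 256 = 125 → 7d.

7d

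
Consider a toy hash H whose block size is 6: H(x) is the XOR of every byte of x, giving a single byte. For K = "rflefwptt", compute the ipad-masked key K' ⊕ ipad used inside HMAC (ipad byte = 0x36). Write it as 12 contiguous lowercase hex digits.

4a3636363636

Key "rflefwptt" = 72 66 6c 65 66 77 70 74 74 is 9 bytes > B = 6, so hash it first: H(key) = 7c, then zero-pad to 6 bytes: K' = 7c 00 00 00 00 00.
XOR each byte with 0x36: 7c⊕36=4a, 00⊕36=36, 00⊕36=36, 00⊕36=36, 00⊕36=36, 00⊕36=36.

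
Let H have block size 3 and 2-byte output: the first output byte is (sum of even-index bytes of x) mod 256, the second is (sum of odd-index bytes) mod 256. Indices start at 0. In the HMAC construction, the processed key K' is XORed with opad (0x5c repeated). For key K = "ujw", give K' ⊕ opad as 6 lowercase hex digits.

Key "ujw" = 75 6a 77 is exactly B = 3 bytes: K' = 75 6a 77.
XOR each byte with 0x5c: 75⊕5c=29, 6a⊕5c=36, 77⊕5c=2b.

29362b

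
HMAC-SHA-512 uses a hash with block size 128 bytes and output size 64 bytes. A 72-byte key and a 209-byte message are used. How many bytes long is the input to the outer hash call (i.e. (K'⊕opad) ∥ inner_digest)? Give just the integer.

192

Key is 72 ≤ 128 bytes, zero-padded: |K'| = 128.
Outer input = (K'⊕opad) ∥ H(inner) → 128 + 64 = 192 bytes.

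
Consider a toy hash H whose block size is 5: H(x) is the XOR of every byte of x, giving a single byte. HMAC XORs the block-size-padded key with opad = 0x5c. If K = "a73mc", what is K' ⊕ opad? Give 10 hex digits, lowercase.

Key "a73mc" = 61 37 33 6d 63 is exactly B = 5 bytes: K' = 61 37 33 6d 63.
XOR each byte with 0x5c: 61⊕5c=3d, 37⊕5c=6b, 33⊕5c=6f, 6d⊕5c=31, 63⊕5c=3f.

3d6b6f313f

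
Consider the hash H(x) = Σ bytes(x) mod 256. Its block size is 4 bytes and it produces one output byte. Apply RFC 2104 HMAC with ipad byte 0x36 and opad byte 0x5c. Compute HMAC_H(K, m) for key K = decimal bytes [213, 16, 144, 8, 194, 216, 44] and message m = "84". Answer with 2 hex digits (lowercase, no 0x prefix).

b6

Key decimal bytes [213, 16, 144, 8, 194, 216, 44] = d5 10 90 08 c2 d8 2c is 7 bytes > B = 4, so hash it first: H(key) = 43, then zero-pad to 4 bytes: K' = 43 00 00 00.
K' ⊕ ipad = 75 36 36 36.  K' ⊕ opad = 1f 5c 5c 5c.
Inner input = (K'⊕ipad) ∥ m = 75 36 36 36 ∥ 38 34.
Inner hash: sum = 117+54+54+54+56+52 = 387; mod 256 = 131 → 83.
Outer input = (K'⊕opad) ∥ inner = 1f 5c 5c 5c ∥ 83.
Outer hash (tag): sum = 31+92+92+92+131 = 438; mod 256 = 182 → b6.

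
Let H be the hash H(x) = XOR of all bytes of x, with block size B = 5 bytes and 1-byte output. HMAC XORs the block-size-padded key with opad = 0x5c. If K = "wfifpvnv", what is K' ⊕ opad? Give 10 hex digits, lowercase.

5c5c5c5c5c

Key "wfifpvnv" = 77 66 69 66 70 76 6e 76 is 8 bytes > B = 5, so hash it first: H(key) = 00, then zero-pad to 5 bytes: K' = 00 00 00 00 00.
XOR each byte with 0x5c: 00⊕5c=5c, 00⊕5c=5c, 00⊕5c=5c, 00⊕5c=5c, 00⊕5c=5c.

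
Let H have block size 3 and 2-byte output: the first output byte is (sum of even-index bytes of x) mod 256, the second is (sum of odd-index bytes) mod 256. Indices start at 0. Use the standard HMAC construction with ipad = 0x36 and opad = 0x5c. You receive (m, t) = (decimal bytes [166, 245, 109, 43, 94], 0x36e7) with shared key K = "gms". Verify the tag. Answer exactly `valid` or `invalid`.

valid

Key "gms" = 67 6d 73 is exactly B = 3 bytes: K' = 67 6d 73.
K' ⊕ ipad = 51 5b 45; K' ⊕ opad = 3b 31 2f.
Inner hash: even-index sum = 438 mod 256 = 182; odd-index sum = 460 mod 256 = 204 → b6 cc.
Outer hash (recomputed tag): even-index sum = 310 mod 256 = 54; odd-index sum = 231 mod 256 = 231 → 36 e7.
Recomputed tag = 36e7; claimed = 36e7 → match.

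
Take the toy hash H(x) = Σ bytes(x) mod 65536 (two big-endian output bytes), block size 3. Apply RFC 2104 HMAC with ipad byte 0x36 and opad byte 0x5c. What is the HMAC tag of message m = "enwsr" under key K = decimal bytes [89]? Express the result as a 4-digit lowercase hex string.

Key decimal bytes [89] = 59 is 1 byte ≤ B = 3; zero-pad to 3 bytes: K' = 59 00 00.
K' ⊕ ipad = 6f 36 36.  K' ⊕ opad = 05 5c 5c.
Inner input = (K'⊕ipad) ∥ m = 6f 36 36 ∥ 65 6e 77 73 72.
Inner hash: sum = 111+54+54+101+110+119+115+114 = 778 → 03 0a.
Outer input = (K'⊕opad) ∥ inner = 05 5c 5c ∥ 03 0a.
Outer hash (tag): sum = 5+92+92+3+10 = 202 → 00 ca.

00ca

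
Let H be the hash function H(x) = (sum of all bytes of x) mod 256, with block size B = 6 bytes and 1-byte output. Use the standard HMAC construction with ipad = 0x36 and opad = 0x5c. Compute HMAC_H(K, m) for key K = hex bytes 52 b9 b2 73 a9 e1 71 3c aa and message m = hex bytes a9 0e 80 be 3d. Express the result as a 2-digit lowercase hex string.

80

Key hex bytes 52 b9 b2 73 a9 e1 71 3c aa is 9 bytes > B = 6, so hash it first: H(key) = 11, then zero-pad to 6 bytes: K' = 11 00 00 00 00 00.
K' ⊕ ipad = 27 36 36 36 36 36.  K' ⊕ opad = 4d 5c 5c 5c 5c 5c.
Inner input = (K'⊕ipad) ∥ m = 27 36 36 36 36 36 ∥ a9 0e 80 be 3d.
Inner hash: sum = 39+54+54+54+54+54+169+14+128+190+61 = 871; mod 256 = 103 → 67.
Outer input = (K'⊕opad) ∥ inner = 4d 5c 5c 5c 5c 5c ∥ 67.
Outer hash (tag): sum = 77+92+92+92+92+92+103 = 640; mod 256 = 128 → 80.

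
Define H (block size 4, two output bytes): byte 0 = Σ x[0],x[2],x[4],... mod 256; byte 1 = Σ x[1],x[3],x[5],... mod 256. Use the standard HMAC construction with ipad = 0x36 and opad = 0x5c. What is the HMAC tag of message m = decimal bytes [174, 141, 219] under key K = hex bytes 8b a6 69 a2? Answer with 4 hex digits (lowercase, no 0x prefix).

Key hex bytes 8b a6 69 a2 is exactly B = 4 bytes: K' = 8b a6 69 a2.
K' ⊕ ipad = bd 90 5f 94.  K' ⊕ opad = d7 fa 35 fe.
Inner input = (K'⊕ipad) ∥ m = bd 90 5f 94 ∥ ae 8d db.
Inner hash: even-index sum = 677 mod 256 = 165; odd-index sum = 433 mod 256 = 177 → a5 b1.
Outer input = (K'⊕opad) ∥ inner = d7 fa 35 fe ∥ a5 b1.
Outer hash (tag): even-index sum = 433 mod 256 = 177; odd-index sum = 681 mod 256 = 169 → b1 a9.

b1a9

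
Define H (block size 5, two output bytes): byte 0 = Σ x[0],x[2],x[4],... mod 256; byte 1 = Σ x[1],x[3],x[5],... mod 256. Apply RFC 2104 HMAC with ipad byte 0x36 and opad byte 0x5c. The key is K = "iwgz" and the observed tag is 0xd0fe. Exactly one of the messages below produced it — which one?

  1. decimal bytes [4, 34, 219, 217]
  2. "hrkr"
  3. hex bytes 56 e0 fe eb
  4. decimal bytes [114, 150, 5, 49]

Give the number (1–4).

Key "iwgz" = 69 77 67 7a is 4 bytes ≤ B = 5; zero-pad to 5 bytes: K' = 69 77 67 7a 00.
K' ⊕ ipad = 5f 41 51 4c 36; K' ⊕ opad = 35 2b 3b 26 5c.
m1: inner = H(5f 41 51 4c 36 04 22 db d9) = e1 6c; tag = H(35 2b 3b 26 5c e1 6c) = 3832
m2: inner = H(5f 41 51 4c 36 68 72 6b 72) = ca 60; tag = H(35 2b 3b 26 5c ca 60) = 2c1b
m3: inner = H(5f 41 51 4c 36 56 e0 fe eb) = b1 e1; tag = H(35 2b 3b 26 5c b1 e1) = ad02
m4: inner = H(5f 41 51 4c 36 72 96 05 31) = ad 04; tag = H(35 2b 3b 26 5c ad 04) = d0fe ← matches

4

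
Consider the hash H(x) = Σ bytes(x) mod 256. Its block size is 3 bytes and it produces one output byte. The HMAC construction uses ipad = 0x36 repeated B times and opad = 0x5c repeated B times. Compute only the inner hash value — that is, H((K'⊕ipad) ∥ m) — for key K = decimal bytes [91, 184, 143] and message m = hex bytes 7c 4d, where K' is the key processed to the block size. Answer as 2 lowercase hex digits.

Key decimal bytes [91, 184, 143] = 5b b8 8f is exactly B = 3 bytes: K' = 5b b8 8f.
K' ⊕ ipad = 6d 8e b9.
Inner input = 6d 8e b9 ∥ 7c 4d.
Inner hash: sum = 109+142+185+124+77 = 637; mod 256 = 125 → 7d.

7d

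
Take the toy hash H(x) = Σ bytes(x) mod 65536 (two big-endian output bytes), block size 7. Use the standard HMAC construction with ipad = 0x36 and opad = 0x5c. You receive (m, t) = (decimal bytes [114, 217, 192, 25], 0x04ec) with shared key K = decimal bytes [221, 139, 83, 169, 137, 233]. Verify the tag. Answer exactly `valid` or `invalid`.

Key decimal bytes [221, 139, 83, 169, 137, 233] = dd 8b 53 a9 89 e9 is 6 bytes ≤ B = 7; zero-pad to 7 bytes: K' = dd 8b 53 a9 89 e9 00.
K' ⊕ ipad = eb bd 65 9f bf df 36; K' ⊕ opad = 81 d7 0f f5 d5 b5 5c.
Inner hash: sum = 235+189+101+159+191+223+54+114+217+192+25 = 1700 → 06 a4.
Outer hash (recomputed tag): sum = 129+215+15+245+213+181+92+6+164 = 1260 → 04 ec.
Recomputed tag = 04ec; claimed = 04ec → match.

valid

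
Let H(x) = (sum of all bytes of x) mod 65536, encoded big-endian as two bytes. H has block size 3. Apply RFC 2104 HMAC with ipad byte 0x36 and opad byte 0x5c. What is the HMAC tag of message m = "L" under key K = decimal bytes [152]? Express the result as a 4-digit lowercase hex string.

Key decimal bytes [152] = 98 is 1 byte ≤ B = 3; zero-pad to 3 bytes: K' = 98 00 00.
K' ⊕ ipad = ae 36 36.  K' ⊕ opad = c4 5c 5c.
Inner input = (K'⊕ipad) ∥ m = ae 36 36 ∥ 4c.
Inner hash: sum = 174+54+54+76 = 358 → 01 66.
Outer input = (K'⊕opad) ∥ inner = c4 5c 5c ∥ 01 66.
Outer hash (tag): sum = 196+92+92+1+102 = 483 → 01 e3.

01e3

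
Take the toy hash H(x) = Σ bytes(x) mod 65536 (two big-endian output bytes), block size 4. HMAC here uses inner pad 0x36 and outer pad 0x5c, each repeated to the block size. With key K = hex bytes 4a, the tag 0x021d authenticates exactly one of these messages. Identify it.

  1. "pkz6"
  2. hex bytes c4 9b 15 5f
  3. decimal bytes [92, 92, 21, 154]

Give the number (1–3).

Key hex bytes 4a is 1 byte ≤ B = 4; zero-pad to 4 bytes: K' = 4a 00 00 00.
K' ⊕ ipad = 7c 36 36 36; K' ⊕ opad = 16 5c 5c 5c.
m1: inner = H(7c 36 36 36 70 6b 7a 36) = 02 a9; tag = H(16 5c 5c 5c 02 a9) = 01d5
m2: inner = H(7c 36 36 36 c4 9b 15 5f) = 02 f1; tag = H(16 5c 5c 5c 02 f1) = 021d ← matches
m3: inner = H(7c 36 36 36 5c 5c 15 9a) = 02 85; tag = H(16 5c 5c 5c 02 85) = 01b1

2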